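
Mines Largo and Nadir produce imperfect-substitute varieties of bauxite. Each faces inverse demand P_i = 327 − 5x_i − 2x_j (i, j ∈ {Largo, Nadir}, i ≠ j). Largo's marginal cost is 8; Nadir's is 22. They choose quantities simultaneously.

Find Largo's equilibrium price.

142.375

Mine Largo's profit: π = x_{Largo}(327 − 5x_{Largo} − 2x_{Nadir}) − 8x_{Largo}.
∂π/∂x_{Largo} = 319 − 10x_{Largo} − 2x_{Nadir} = 0 ⇒ x_{Largo} = 31.9 − 0.2x_{Nadir}.
Similarly x_{Nadir} = 30.5 − 0.2x_{Largo}.
Substituting the second reaction function into the first: x_{Largo} = 31.9 − 0.2(30.5 − 0.2x_{Largo}), which gives 0.96x_{Largo} = 25.8 ⇒ x_{Largo} = 26.875.
Then x_{Nadir} = 30.5 − 0.2·26.875 = 25.125.
P_{Largo} = 327 − 5·26.875 − 2·25.125 = 142.375.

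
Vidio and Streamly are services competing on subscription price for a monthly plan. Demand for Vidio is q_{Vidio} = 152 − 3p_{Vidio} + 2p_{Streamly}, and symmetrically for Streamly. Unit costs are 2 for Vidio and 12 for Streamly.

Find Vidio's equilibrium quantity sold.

Vidio's profit: π = (p_{Vidio} − 2)(152 − 3p_{Vidio} + 2p_{Streamly}).
∂π/∂p_{Vidio} = 158 − 6p_{Vidio} + 2p_{Streamly} = 0 ⇒ p_{Vidio} = 79/3 + (1/3)p_{Streamly}.
Similarly p_{Streamly} = 94/3 + (1/3)p_{Vidio}.
Plugging p_{Streamly} into Vidio's best response: p_{Vidio} = 79/3 + (1/3)(94/3 + (1/3)p_{Vidio}) ⇒ (8/9)p_{Vidio} = 331/9, so p_{Vidio} = 41.375.
Then p_{Streamly} = 94/3 + (1/3)·41.375 = 45.125.
q_{Vidio} = 152 − 3·41.375 + 2·45.125 = 118.125.

118.125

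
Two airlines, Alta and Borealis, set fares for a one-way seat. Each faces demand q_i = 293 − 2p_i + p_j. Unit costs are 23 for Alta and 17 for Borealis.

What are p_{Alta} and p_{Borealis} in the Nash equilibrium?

112.2, 109.8

Alta's profit: π = (p_{Alta} − 23)(293 − 2p_{Alta} + p_{Borealis}).
∂π/∂p_{Alta} = 339 − 4p_{Alta} + p_{Borealis} = 0 ⇒ p_{Alta} = 84.75 + 0.25p_{Borealis}.
Similarly p_{Borealis} = 81.75 + 0.25p_{Alta}.
Solving the two reaction functions simultaneously: (1 − (0.25)(0.25))p_{Alta} = 84.75 + 0.25·81.75, so 0.9375p_{Alta} = 105.1875 and p_{Alta} = 112.2.
Then p_{Borealis} = 81.75 + 0.25·112.2 = 109.8.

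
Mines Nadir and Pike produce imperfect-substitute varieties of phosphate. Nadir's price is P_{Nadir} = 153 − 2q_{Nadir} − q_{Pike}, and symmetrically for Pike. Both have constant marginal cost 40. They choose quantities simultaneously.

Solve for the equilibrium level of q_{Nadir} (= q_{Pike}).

Mine Nadir's profit: π = q_{Nadir}(153 − 2q_{Nadir} − q_{Pike}) − 40q_{Nadir}.
∂π/∂q_{Nadir} = 113 − 4q_{Nadir} − q_{Pike} = 0 ⇒ q_{Nadir} = 28.25 − 0.25q_{Pike}.
By symmetry q_{Pike} = q_{Nadir}; substituting into the reaction function, 1.25q_{Nadir} = 28.25 and q_{Nadir} = 22.6.

22.6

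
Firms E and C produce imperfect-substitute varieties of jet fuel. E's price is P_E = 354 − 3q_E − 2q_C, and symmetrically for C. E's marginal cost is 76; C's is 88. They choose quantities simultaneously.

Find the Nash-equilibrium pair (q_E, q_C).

Firm E's profit: π = q_E(354 − 3q_E − 2q_C) − 76q_E.
∂π/∂q_E = 278 − 6q_E − 2q_C = 0 ⇒ q_E = 139/3 − (1/3)q_C.
Similarly q_C = 133/3 − (1/3)q_E.
Plugging q_C into E's best response: q_E = 139/3 − (1/3)(133/3 − (1/3)q_E) ⇒ (8/9)q_E = 284/9, so q_E = 35.5.
Then q_C = 133/3 − (1/3)·35.5 = 32.5.

35.5, 32.5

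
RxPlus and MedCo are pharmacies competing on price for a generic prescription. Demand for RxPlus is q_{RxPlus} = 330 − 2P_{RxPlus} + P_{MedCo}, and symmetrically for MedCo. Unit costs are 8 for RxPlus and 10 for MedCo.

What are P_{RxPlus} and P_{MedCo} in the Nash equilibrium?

115.6, 116.4

RxPlus's profit: π = (P_{RxPlus} − 8)(330 − 2P_{RxPlus} + P_{MedCo}).
∂π/∂P_{RxPlus} = 346 − 4P_{RxPlus} + P_{MedCo} = 0 ⇒ P_{RxPlus} = 86.5 + 0.25P_{MedCo}.
Similarly P_{MedCo} = 87.5 + 0.25P_{RxPlus}.
Substituting the second reaction function into the first: P_{RxPlus} = 86.5 + 0.25(87.5 + 0.25P_{RxPlus}), which gives 0.9375P_{RxPlus} = 108.375 ⇒ P_{RxPlus} = 115.6.
Then P_{MedCo} = 87.5 + 0.25·115.6 = 116.4.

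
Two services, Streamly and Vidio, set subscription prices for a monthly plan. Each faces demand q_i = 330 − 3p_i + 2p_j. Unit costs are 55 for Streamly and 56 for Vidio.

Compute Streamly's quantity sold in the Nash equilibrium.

206.8125

Streamly's profit: π = (p_{Streamly} − 55)(330 − 3p_{Streamly} + 2p_{Vidio}).
∂π/∂p_{Streamly} = 495 − 6p_{Streamly} + 2p_{Vidio} = 0 ⇒ p_{Streamly} = 82.5 + (1/3)p_{Vidio}.
Similarly p_{Vidio} = 83 + (1/3)p_{Streamly}.
Substituting the second reaction function into the first: p_{Streamly} = 82.5 + (1/3)(83 + (1/3)p_{Streamly}), which gives (8/9)p_{Streamly} = 661/6 ⇒ p_{Streamly} = 123.9375.
Then p_{Vidio} = 83 + (1/3)·123.9375 = 124.3125.
q_{Streamly} = 330 − 3·123.9375 + 2·124.3125 = 206.8125.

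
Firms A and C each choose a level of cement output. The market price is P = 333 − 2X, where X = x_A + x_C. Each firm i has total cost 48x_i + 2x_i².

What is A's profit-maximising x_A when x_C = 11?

Firm A's profit: π = x_A(333 − 2(x_A + x_C)) − 48x_A − 2x_A².
∂π/∂x_A = 285 − 8x_A − 2x_C = 0, so x_A = 35.625 − 0.25x_C.
At x_C = 11: x_A = 35.625 − 0.25·11 = 32.875.

32.875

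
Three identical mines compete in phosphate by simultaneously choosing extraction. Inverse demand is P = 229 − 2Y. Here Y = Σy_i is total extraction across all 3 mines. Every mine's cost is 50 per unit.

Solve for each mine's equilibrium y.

A representative mine's profit is π_i = y_i(229 − 2Y) − 50y_i, with Y = y_i + Σ_{j≠i} y_j.
First-order condition: 179 − 4y_i − 2Σ_{j≠i} y_j = 0.
In a symmetric equilibrium every mine chooses the same y, so Σ_{j≠i} y_j = 2y. The condition becomes 179 − 8y = 0, giving y = 179/8 = 22.375.

22.375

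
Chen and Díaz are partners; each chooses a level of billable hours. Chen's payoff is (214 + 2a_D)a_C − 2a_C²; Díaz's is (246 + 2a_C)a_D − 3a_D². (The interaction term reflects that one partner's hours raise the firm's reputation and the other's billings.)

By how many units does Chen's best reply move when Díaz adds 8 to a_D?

Expanding Chen's payoff: 214a_C + 2a_Da_C − 2a_C².
∂π/∂a_C = 214 + 2a_D − 4a_C = 0, so a_C = 53.5 + 0.5a_D.
The reaction-function slope is 0.5, so an 8-unit rise in a_D moves a_C by 0.5 × 8 = 4. Chen's best response rises — the actions are strategic complements.

4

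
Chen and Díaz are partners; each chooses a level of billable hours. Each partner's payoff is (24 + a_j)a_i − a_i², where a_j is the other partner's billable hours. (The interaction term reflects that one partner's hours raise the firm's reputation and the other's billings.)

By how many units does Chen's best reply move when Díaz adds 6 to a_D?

Chen's payoff is (24 + a_D)a_C − a_C².
∂π/∂a_C = 24 + a_D − 2a_C = 0, so a_C = 12 + 0.5a_D.
The reaction-function slope is 0.5, so a 6-unit rise in a_D moves a_C by 0.5 × 6 = 3. Chen's best response rises — the actions are strategic complements.

3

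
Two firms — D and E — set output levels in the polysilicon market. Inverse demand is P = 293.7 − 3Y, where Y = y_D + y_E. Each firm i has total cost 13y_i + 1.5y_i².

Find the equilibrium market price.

Firm D's profit: π = y_D(293.7 − 3(y_D + y_E)) − 13y_D − 1.5y_D².
∂π/∂y_D = 280.7 − 9y_D − 3y_E = 0, so y_D = 2807/90 − (1/3)y_E.
By symmetry y_E = y_D; substituting into the reaction function, (4/3)y_D = 2807/90 and y_D = 2807/120.
Equilibrium price: P = 293.7 − 3·(2807/60) = 153.35.

153.35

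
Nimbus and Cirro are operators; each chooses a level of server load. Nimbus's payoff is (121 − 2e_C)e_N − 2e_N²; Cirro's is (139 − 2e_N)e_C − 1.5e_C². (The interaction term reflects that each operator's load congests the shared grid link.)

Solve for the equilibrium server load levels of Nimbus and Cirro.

10.625, 39.25

Expanding Nimbus's payoff: 121e_N − 2e_Ce_N − 2e_N².
∂π/∂e_N = 121 − 2e_C − 4e_N = 0, so e_N = 30.25 − 0.5e_C.
Likewise for Cirro: e_C = 139/3 − (2/3)e_N.
Solving the two reaction functions simultaneously: (1 − (−0.5)(−2/3))e_N = 30.25 − 0.5·(139/3), so (2/3)e_N = 85/12 and e_N = 10.625.
Then e_C = 139/3 − (2/3)·10.625 = 39.25.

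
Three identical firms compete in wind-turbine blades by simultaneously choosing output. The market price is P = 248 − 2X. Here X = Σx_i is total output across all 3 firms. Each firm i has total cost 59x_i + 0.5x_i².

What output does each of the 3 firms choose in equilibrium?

21

A representative firm's profit is π_i = x_i(248 − 2X) − 59x_i − 0.5x_i², with X = x_i + Σ_{j≠i} x_j.
First-order condition: 189 − 5x_i − 2Σ_{j≠i} x_j = 0.
Imposing symmetry (x_j = x for all j) turns Σ_{j≠i} x_j into 2x, so 189 = 9x and x = 21.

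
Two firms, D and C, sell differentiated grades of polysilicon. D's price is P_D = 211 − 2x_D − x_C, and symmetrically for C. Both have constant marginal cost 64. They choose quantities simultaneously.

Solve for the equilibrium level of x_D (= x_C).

29.4

Firm D's profit: π = x_D(211 − 2x_D − x_C) − 64x_D.
∂π/∂x_D = 147 − 4x_D − x_C = 0 ⇒ x_D = 36.75 − 0.25x_C.
The game is symmetric, so in equilibrium x_C = x_D: the reaction function gives 1.25x_D = 36.75, hence x_D = 29.4.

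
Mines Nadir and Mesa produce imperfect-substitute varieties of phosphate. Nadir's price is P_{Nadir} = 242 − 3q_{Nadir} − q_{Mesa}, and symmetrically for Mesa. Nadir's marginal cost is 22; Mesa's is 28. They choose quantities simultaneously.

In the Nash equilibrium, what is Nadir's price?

116.8

Mine Nadir's profit: π = q_{Nadir}(242 − 3q_{Nadir} − q_{Mesa}) − 22q_{Nadir}.
∂π/∂q_{Nadir} = 220 − 6q_{Nadir} − q_{Mesa} = 0 ⇒ q_{Nadir} = 110/3 − (1/6)q_{Mesa}.
Similarly q_{Mesa} = 107/3 − (1/6)q_{Nadir}.
Substituting the second reaction function into the first: q_{Nadir} = 110/3 − (1/6)(107/3 − (1/6)q_{Nadir}), which gives (35/36)q_{Nadir} = 553/18 ⇒ q_{Nadir} = 31.6.
Then q_{Mesa} = 107/3 − (1/6)·31.6 = 30.4.
P_{Nadir} = 242 − 3·31.6 − 30.4 = 116.8.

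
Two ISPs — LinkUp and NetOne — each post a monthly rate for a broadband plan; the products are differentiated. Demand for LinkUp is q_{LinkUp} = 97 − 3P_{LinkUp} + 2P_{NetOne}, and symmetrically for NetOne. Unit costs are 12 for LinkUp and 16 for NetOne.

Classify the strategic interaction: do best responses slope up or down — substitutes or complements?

strategic complements

LinkUp's profit: π = (P_{LinkUp} − 12)(97 − 3P_{LinkUp} + 2P_{NetOne}).
∂π/∂P_{LinkUp} = 133 − 6P_{LinkUp} + 2P_{NetOne} = 0 ⇒ P_{LinkUp} = 133/6 + (1/3)P_{NetOne}.
The best-response slope dP_{LinkUp}/dP_{NetOne} = 1/3 > 0: the reaction function is upward-sloping, so the choices are strategic complements.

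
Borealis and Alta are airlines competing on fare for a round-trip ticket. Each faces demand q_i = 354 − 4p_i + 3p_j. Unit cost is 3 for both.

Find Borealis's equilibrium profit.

Borealis's profit: π = (p_{Borealis} − 3)(354 − 4p_{Borealis} + 3p_{Alta}).
∂π/∂p_{Borealis} = 366 − 8p_{Borealis} + 3p_{Alta} = 0 ⇒ p_{Borealis} = 45.75 + 0.375p_{Alta}.
By symmetry p_{Alta} = p_{Borealis}; substituting into the reaction function, 0.625p_{Borealis} = 45.75 and p_{Borealis} = 73.2.
q_{Borealis} = 354 − 4·73.2 + 3·73.2 = 280.8.
Profit = (73.2 − 3)·280.8 = 19712.16.

19712.16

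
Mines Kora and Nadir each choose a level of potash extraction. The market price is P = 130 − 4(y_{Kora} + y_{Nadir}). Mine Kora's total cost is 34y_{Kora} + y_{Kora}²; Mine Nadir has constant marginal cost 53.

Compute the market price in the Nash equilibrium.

Mine Kora's profit: π = y_{Kora}(130 − 4(y_{Kora} + y_{Nadir})) − 34y_{Kora} − y_{Kora}².
∂π/∂y_{Kora} = 96 − 10y_{Kora} − 4y_{Nadir} = 0, so y_{Kora} = 9.6 − 0.4y_{Nadir}.
For Nadir: ∂π/∂y_{Nadir} = 77 − 8y_{Nadir} − 4y_{Kora} = 0 ⇒ y_{Nadir} = 9.625 − 0.5y_{Kora}.
Substituting the second reaction function into the first: y_{Kora} = 9.6 − 0.4(9.625 − 0.5y_{Kora}), which gives 0.8y_{Kora} = 5.75 ⇒ y_{Kora} = 7.1875.
Then y_{Nadir} = 9.625 − 0.5·7.1875 = 193/32.
Equilibrium price: P = 130 − 4·(423/32) = 77.125.

77.125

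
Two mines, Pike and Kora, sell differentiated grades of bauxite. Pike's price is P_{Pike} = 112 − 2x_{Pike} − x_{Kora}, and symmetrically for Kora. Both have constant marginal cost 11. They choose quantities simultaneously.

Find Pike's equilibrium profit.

Mine Pike's profit: π = x_{Pike}(112 − 2x_{Pike} − x_{Kora}) − 11x_{Pike}.
∂π/∂x_{Pike} = 101 − 4x_{Pike} − x_{Kora} = 0 ⇒ x_{Pike} = 25.25 − 0.25x_{Kora}.
The game is symmetric, so in equilibrium x_{Kora} = x_{Pike}: the reaction function gives 1.25x_{Pike} = 25.25, hence x_{Pike} = 20.2.
P_{Pike} = 112 − 2·20.2 − 20.2 = 51.4.
Profit = (51.4 − 11)·20.2 = 816.08.

816.08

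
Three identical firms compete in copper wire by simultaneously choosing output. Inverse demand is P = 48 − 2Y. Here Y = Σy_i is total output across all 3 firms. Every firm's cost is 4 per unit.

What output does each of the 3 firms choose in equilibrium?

A representative firm's profit is π_i = y_i(48 − 2Y) − 4y_i, with Y = y_i + Σ_{j≠i} y_j.
First-order condition: 44 − 4y_i − 2Σ_{j≠i} y_j = 0.
In a symmetric equilibrium every firm chooses the same y, so Σ_{j≠i} y_j = 2y. The condition becomes 44 − 8y = 0, giving y = 44/8 = 5.5.

5.5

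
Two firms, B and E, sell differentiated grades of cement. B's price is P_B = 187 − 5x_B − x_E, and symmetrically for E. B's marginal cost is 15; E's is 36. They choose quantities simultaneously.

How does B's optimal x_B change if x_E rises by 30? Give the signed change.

Firm B's profit: π = x_B(187 − 5x_B − x_E) − 15x_B.
∂π/∂x_B = 172 − 10x_B − x_E = 0 ⇒ x_B = 17.2 − 0.1x_E.
The reaction-function slope is −0.1, so a 30-unit rise in x_E moves x_B by −0.1 × 30 = −3. B's best response falls — the actions are strategic substitutes.

-3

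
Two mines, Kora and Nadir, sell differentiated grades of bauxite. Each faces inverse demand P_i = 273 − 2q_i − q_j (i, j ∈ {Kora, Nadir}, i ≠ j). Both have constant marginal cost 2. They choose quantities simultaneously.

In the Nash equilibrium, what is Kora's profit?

5875.28

Mine Kora's profit: π = q_{Kora}(273 − 2q_{Kora} − q_{Nadir}) − 2q_{Kora}.
∂π/∂q_{Kora} = 271 − 4q_{Kora} − q_{Nadir} = 0 ⇒ q_{Kora} = 67.75 − 0.25q_{Nadir}.
Setting q_{Kora} = q_{Nadir} in the reaction function: q_{Kora} = 67.75 − 0.25q_{Kora}, so q_{Kora} = 67.75 / 1.25 = 54.2.
P_{Kora} = 273 − 2·54.2 − 54.2 = 110.4.
Profit = (110.4 − 2)·54.2 = 5875.28.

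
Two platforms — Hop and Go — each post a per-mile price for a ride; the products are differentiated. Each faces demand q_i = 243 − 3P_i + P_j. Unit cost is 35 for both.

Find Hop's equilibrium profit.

Hop's profit: π = (P_{Hop} − 35)(243 − 3P_{Hop} + P_{Go}).
∂π/∂P_{Hop} = 348 − 6P_{Hop} + P_{Go} = 0 ⇒ P_{Hop} = 58 + (1/6)P_{Go}.
Setting P_{Hop} = P_{Go} in the reaction function: P_{Hop} = 58 + (1/6)P_{Hop}, so P_{Hop} = 58 / (5/6) = 69.6.
q_{Hop} = 243 − 3·69.6 + 69.6 = 103.8.
Profit = (69.6 − 35)·103.8 = 3591.48.

3591.48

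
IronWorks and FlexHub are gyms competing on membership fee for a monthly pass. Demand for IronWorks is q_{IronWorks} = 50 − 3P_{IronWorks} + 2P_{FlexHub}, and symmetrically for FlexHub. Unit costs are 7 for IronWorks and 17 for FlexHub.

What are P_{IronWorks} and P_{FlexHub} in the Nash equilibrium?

19.625, 23.375

IronWorks's profit: π = (P_{IronWorks} − 7)(50 − 3P_{IronWorks} + 2P_{FlexHub}).
∂π/∂P_{IronWorks} = 71 − 6P_{IronWorks} + 2P_{FlexHub} = 0 ⇒ P_{IronWorks} = 71/6 + (1/3)P_{FlexHub}.
Similarly P_{FlexHub} = 101/6 + (1/3)P_{IronWorks}.
Solving the two reaction functions simultaneously: (1 − (1/3)(1/3))P_{IronWorks} = 71/6 + (1/3)·(101/6), so (8/9)P_{IronWorks} = 157/9 and P_{IronWorks} = 19.625.
Then P_{FlexHub} = 101/6 + (1/3)·19.625 = 23.375.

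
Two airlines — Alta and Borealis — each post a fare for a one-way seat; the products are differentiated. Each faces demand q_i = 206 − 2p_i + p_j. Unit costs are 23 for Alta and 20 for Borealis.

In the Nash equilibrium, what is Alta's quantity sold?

121.2

Alta's profit: π = (p_{Alta} − 23)(206 − 2p_{Alta} + p_{Borealis}).
∂π/∂p_{Alta} = 252 − 4p_{Alta} + p_{Borealis} = 0 ⇒ p_{Alta} = 63 + 0.25p_{Borealis}.
Similarly p_{Borealis} = 61.5 + 0.25p_{Alta}.
Solving the two reaction functions simultaneously: (1 − (0.25)(0.25))p_{Alta} = 63 + 0.25·61.5, so 0.9375p_{Alta} = 78.375 and p_{Alta} = 83.6.
Then p_{Borealis} = 61.5 + 0.25·83.6 = 82.4.
q_{Alta} = 206 − 2·83.6 + 82.4 = 121.2.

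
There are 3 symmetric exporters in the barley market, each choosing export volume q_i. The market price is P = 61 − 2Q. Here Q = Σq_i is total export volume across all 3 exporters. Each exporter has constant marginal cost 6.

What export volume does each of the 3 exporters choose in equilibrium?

A representative exporter's profit is π_i = q_i(61 − 2Q) − 6q_i, with Q = q_i + Σ_{j≠i} q_j.
First-order condition: 55 − 4q_i − 2Σ_{j≠i} q_j = 0.
In a symmetric equilibrium every exporter chooses the same q, so Σ_{j≠i} q_j = 2q. The condition becomes 55 − 8q = 0, giving q = 55/8 = 6.875.

6.875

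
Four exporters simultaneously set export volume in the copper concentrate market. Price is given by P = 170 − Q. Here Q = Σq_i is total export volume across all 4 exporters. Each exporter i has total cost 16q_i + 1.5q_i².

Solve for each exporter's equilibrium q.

A representative exporter's profit is π_i = q_i(170 − Q) − 16q_i − 1.5q_i², with Q = q_i + Σ_{j≠i} q_j.
First-order condition: 154 − 5q_i − Σ_{j≠i} q_j = 0.
With identical exporters, set every q_j = q: then 154 − 5q − 3q = 0, i.e. q = 154/8 = 19.25.

19.25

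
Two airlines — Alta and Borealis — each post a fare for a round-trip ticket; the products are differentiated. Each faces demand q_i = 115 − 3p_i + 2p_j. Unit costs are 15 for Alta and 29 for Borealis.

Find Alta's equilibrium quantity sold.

Alta's profit: π = (p_{Alta} − 15)(115 − 3p_{Alta} + 2p_{Borealis}).
∂π/∂p_{Alta} = 160 − 6p_{Alta} + 2p_{Borealis} = 0 ⇒ p_{Alta} = 80/3 + (1/3)p_{Borealis}.
Similarly p_{Borealis} = 101/3 + (1/3)p_{Alta}.
Solving the two reaction functions simultaneously: (1 − (1/3)(1/3))p_{Alta} = 80/3 + (1/3)·(101/3), so (8/9)p_{Alta} = 341/9 and p_{Alta} = 42.625.
Then p_{Borealis} = 101/3 + (1/3)·42.625 = 47.875.
q_{Alta} = 115 − 3·42.625 + 2·47.875 = 82.875.

82.875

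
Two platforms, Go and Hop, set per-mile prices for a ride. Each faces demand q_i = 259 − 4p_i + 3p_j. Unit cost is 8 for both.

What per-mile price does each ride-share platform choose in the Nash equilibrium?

58.2

Go's profit: π = (p_{Go} − 8)(259 − 4p_{Go} + 3p_{Hop}).
∂π/∂p_{Go} = 291 − 8p_{Go} + 3p_{Hop} = 0 ⇒ p_{Go} = 36.375 + 0.375p_{Hop}.
By symmetry p_{Hop} = p_{Go}; substituting into the reaction function, 0.625p_{Go} = 36.375 and p_{Go} = 58.2.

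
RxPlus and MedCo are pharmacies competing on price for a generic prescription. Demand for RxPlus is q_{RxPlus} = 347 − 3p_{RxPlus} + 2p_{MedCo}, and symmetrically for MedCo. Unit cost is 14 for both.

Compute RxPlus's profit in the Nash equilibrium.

RxPlus's profit: π = (p_{RxPlus} − 14)(347 − 3p_{RxPlus} + 2p_{MedCo}).
∂π/∂p_{RxPlus} = 389 − 6p_{RxPlus} + 2p_{MedCo} = 0 ⇒ p_{RxPlus} = 389/6 + (1/3)p_{MedCo}.
The game is symmetric, so in equilibrium p_{MedCo} = p_{RxPlus}: the reaction function gives (2/3)p_{RxPlus} = 389/6, hence p_{RxPlus} = 97.25.
q_{RxPlus} = 347 − 3·97.25 + 2·97.25 = 249.75.
Profit = (97.25 − 14)·249.75 = 20791.6875.

20791.6875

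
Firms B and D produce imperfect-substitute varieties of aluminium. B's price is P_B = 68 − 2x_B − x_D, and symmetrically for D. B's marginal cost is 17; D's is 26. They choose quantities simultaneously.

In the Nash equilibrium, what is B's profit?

233.28

Firm B's profit: π = x_B(68 − 2x_B − x_D) − 17x_B.
∂π/∂x_B = 51 − 4x_B − x_D = 0 ⇒ x_B = 12.75 − 0.25x_D.
Similarly x_D = 10.5 − 0.25x_B.
Plugging x_D into B's best response: x_B = 12.75 − 0.25(10.5 − 0.25x_B) ⇒ 0.9375x_B = 10.125, so x_B = 10.8.
Then x_D = 10.5 − 0.25·10.8 = 7.8.
P_B = 68 − 2·10.8 − 7.8 = 38.6.
Profit = (38.6 − 17)·10.8 = 233.28.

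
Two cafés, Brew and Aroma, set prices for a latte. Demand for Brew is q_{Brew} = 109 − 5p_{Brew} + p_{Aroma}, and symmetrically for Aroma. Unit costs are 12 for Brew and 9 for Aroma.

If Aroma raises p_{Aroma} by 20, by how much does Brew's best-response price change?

Brew's profit: π = (p_{Brew} − 12)(109 − 5p_{Brew} + p_{Aroma}).
∂π/∂p_{Brew} = 169 − 10p_{Brew} + p_{Aroma} = 0 ⇒ p_{Brew} = 16.9 + 0.1p_{Aroma}.
The reaction-function slope is 0.1, so a 20-unit rise in p_{Aroma} moves p_{Brew} by 0.1 × 20 = 2. Brew's best response rises — the actions are strategic complements.

2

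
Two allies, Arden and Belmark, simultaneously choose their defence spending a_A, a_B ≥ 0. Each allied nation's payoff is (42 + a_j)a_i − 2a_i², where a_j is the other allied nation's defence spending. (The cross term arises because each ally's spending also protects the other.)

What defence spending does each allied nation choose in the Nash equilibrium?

Arden's payoff is (42 + a_B)a_A − 2a_A².
∂π/∂a_A = 42 + a_B − 4a_A = 0, so a_A = 10.5 + 0.25a_B.
The game is symmetric, so in equilibrium a_B = a_A: the reaction function gives 0.75a_A = 10.5, hence a_A = 14.

14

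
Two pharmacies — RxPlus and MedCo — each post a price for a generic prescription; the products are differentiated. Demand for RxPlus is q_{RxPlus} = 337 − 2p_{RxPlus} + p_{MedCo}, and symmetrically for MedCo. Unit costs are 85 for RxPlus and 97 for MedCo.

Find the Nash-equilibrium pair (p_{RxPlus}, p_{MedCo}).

RxPlus's profit: π = (p_{RxPlus} − 85)(337 − 2p_{RxPlus} + p_{MedCo}).
∂π/∂p_{RxPlus} = 507 − 4p_{RxPlus} + p_{MedCo} = 0 ⇒ p_{RxPlus} = 126.75 + 0.25p_{MedCo}.
Similarly p_{MedCo} = 132.75 + 0.25p_{RxPlus}.
Solving the two reaction functions simultaneously: (1 − (0.25)(0.25))p_{RxPlus} = 126.75 + 0.25·132.75, so 0.9375p_{RxPlus} = 159.9375 and p_{RxPlus} = 170.6.
Then p_{MedCo} = 132.75 + 0.25·170.6 = 175.4.

170.6, 175.4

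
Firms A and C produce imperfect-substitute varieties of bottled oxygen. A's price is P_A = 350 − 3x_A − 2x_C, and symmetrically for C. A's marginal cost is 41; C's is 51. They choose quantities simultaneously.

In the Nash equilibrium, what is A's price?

158.75

Firm A's profit: π = x_A(350 − 3x_A − 2x_C) − 41x_A.
∂π/∂x_A = 309 − 6x_A − 2x_C = 0 ⇒ x_A = 51.5 − (1/3)x_C.
Similarly x_C = 299/6 − (1/3)x_A.
Substituting the second reaction function into the first: x_A = 51.5 − (1/3)(299/6 − (1/3)x_A), which gives (8/9)x_A = 314/9 ⇒ x_A = 39.25.
Then x_C = 299/6 − (1/3)·39.25 = 36.75.
P_A = 350 − 3·39.25 − 2·36.75 = 158.75.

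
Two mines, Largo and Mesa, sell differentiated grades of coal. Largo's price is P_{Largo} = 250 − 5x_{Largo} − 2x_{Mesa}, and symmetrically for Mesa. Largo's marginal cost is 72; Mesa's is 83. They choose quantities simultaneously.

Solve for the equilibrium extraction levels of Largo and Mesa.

15.0625, 13.6875

Mine Largo's profit: π = x_{Largo}(250 − 5x_{Largo} − 2x_{Mesa}) − 72x_{Largo}.
∂π/∂x_{Largo} = 178 − 10x_{Largo} − 2x_{Mesa} = 0 ⇒ x_{Largo} = 17.8 − 0.2x_{Mesa}.
Similarly x_{Mesa} = 16.7 − 0.2x_{Largo}.
Plugging x_{Mesa} into Largo's best response: x_{Largo} = 17.8 − 0.2(16.7 − 0.2x_{Largo}) ⇒ 0.96x_{Largo} = 14.46, so x_{Largo} = 15.0625.
Then x_{Mesa} = 16.7 − 0.2·15.0625 = 13.6875.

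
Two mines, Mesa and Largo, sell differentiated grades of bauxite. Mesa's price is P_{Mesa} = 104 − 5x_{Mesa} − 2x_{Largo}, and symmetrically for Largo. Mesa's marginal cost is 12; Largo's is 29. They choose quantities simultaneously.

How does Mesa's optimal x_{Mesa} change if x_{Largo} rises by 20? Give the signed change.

-4

Mine Mesa's profit: π = x_{Mesa}(104 − 5x_{Mesa} − 2x_{Largo}) − 12x_{Mesa}.
∂π/∂x_{Mesa} = 92 − 10x_{Mesa} − 2x_{Largo} = 0 ⇒ x_{Mesa} = 9.2 − 0.2x_{Largo}.
The reaction-function slope is −0.2, so a 20-unit rise in x_{Largo} moves x_{Mesa} by −0.2 × 20 = −4. Mesa's best response falls — the actions are strategic substitutes.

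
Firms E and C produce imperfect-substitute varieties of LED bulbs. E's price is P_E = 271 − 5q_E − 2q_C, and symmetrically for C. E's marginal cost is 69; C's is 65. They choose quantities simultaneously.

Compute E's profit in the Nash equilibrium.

1402.8125

Firm E's profit: π = q_E(271 − 5q_E − 2q_C) − 69q_E.
∂π/∂q_E = 202 − 10q_E − 2q_C = 0 ⇒ q_E = 20.2 − 0.2q_C.
Similarly q_C = 20.6 − 0.2q_E.
Substituting the second reaction function into the first: q_E = 20.2 − 0.2(20.6 − 0.2q_E), which gives 0.96q_E = 16.08 ⇒ q_E = 16.75.
Then q_C = 20.6 − 0.2·16.75 = 17.25.
P_E = 271 − 5·16.75 − 2·17.25 = 152.75.
Profit = (152.75 − 69)·16.75 = 1402.8125.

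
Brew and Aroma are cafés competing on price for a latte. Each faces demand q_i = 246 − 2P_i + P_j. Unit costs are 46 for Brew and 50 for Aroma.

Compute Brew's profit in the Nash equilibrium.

Brew's profit: π = (P_{Brew} − 46)(246 − 2P_{Brew} + P_{Aroma}).
∂π/∂P_{Brew} = 338 − 4P_{Brew} + P_{Aroma} = 0 ⇒ P_{Brew} = 84.5 + 0.25P_{Aroma}.
Similarly P_{Aroma} = 86.5 + 0.25P_{Brew}.
Substituting the second reaction function into the first: P_{Brew} = 84.5 + 0.25(86.5 + 0.25P_{Brew}), which gives 0.9375P_{Brew} = 106.125 ⇒ P_{Brew} = 113.2.
Then P_{Aroma} = 86.5 + 0.25·113.2 = 114.8.
q_{Brew} = 246 − 2·113.2 + 114.8 = 134.4.
Profit = (113.2 − 46)·134.4 = 9031.68.

9031.68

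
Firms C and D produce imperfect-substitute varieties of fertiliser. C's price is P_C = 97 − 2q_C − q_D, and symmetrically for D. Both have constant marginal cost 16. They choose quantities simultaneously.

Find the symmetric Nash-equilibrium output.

16.2

Firm C's profit: π = q_C(97 − 2q_C − q_D) − 16q_C.
∂π/∂q_C = 81 − 4q_C − q_D = 0 ⇒ q_C = 20.25 − 0.25q_D.
Setting q_C = q_D in the reaction function: q_C = 20.25 − 0.25q_C, so q_C = 20.25 / 1.25 = 16.2.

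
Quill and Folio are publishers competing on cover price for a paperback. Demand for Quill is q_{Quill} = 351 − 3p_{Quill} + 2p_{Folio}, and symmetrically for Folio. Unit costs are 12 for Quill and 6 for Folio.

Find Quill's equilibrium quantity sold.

250.875

Quill's profit: π = (p_{Quill} − 12)(351 − 3p_{Quill} + 2p_{Folio}).
∂π/∂p_{Quill} = 387 − 6p_{Quill} + 2p_{Folio} = 0 ⇒ p_{Quill} = 64.5 + (1/3)p_{Folio}.
Similarly p_{Folio} = 61.5 + (1/3)p_{Quill}.
Plugging p_{Folio} into Quill's best response: p_{Quill} = 64.5 + (1/3)(61.5 + (1/3)p_{Quill}) ⇒ (8/9)p_{Quill} = 85, so p_{Quill} = 95.625.
Then p_{Folio} = 61.5 + (1/3)·95.625 = 93.375.
q_{Quill} = 351 − 3·95.625 + 2·93.375 = 250.875.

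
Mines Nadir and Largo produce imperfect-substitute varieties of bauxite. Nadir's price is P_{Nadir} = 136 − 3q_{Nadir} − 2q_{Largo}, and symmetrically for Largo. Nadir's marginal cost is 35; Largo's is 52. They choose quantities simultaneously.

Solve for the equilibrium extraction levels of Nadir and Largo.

13.6875, 9.4375

Mine Nadir's profit: π = q_{Nadir}(136 − 3q_{Nadir} − 2q_{Largo}) − 35q_{Nadir}.
∂π/∂q_{Nadir} = 101 − 6q_{Nadir} − 2q_{Largo} = 0 ⇒ q_{Nadir} = 101/6 − (1/3)q_{Largo}.
Similarly q_{Largo} = 14 − (1/3)q_{Nadir}.
Substituting the second reaction function into the first: q_{Nadir} = 101/6 − (1/3)(14 − (1/3)q_{Nadir}), which gives (8/9)q_{Nadir} = 73/6 ⇒ q_{Nadir} = 13.6875.
Then q_{Largo} = 14 − (1/3)·13.6875 = 9.4375.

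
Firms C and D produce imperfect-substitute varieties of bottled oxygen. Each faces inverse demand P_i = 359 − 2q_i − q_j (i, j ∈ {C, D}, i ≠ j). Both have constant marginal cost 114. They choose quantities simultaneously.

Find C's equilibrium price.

212

Firm C's profit: π = q_C(359 − 2q_C − q_D) − 114q_C.
∂π/∂q_C = 245 − 4q_C − q_D = 0 ⇒ q_C = 61.25 − 0.25q_D.
Setting q_C = q_D in the reaction function: q_C = 61.25 − 0.25q_C, so q_C = 61.25 / 1.25 = 49.
P_C = 359 − 2·49 − 49 = 212.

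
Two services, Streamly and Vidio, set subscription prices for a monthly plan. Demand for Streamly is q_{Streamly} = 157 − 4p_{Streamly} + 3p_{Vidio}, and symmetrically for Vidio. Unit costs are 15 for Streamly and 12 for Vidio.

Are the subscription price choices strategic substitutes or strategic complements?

Streamly's profit: π = (p_{Streamly} − 15)(157 − 4p_{Streamly} + 3p_{Vidio}).
∂π/∂p_{Streamly} = 217 − 8p_{Streamly} + 3p_{Vidio} = 0 ⇒ p_{Streamly} = 27.125 + 0.375p_{Vidio}.
The best-response slope dp_{Streamly}/dp_{Vidio} = 0.375 > 0: the reaction function is upward-sloping, so the choices are strategic complements.

strategic complements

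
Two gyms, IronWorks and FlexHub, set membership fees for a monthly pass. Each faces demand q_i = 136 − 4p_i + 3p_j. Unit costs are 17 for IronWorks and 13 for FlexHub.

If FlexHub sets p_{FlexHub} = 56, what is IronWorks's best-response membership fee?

IronWorks's profit: π = (p_{IronWorks} − 17)(136 − 4p_{IronWorks} + 3p_{FlexHub}).
∂π/∂p_{IronWorks} = 204 − 8p_{IronWorks} + 3p_{FlexHub} = 0 ⇒ p_{IronWorks} = 25.5 + 0.375p_{FlexHub}.
At p_{FlexHub} = 56: p_{IronWorks} = 25.5 + 0.375·56 = 46.5.

46.5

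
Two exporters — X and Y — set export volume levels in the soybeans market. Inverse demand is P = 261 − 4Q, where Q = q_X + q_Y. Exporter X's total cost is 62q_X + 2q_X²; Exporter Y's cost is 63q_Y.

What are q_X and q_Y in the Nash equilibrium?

10, 19.75

Exporter X's profit: π = q_X(261 − 4(q_X + q_Y)) − 62q_X − 2q_X².
∂π/∂q_X = 199 − 12q_X − 4q_Y = 0, so q_X = 199/12 − (1/3)q_Y.
For Y: ∂π/∂q_Y = 198 − 8q_Y − 4q_X = 0 ⇒ q_Y = 24.75 − 0.5q_X.
Substituting the second reaction function into the first: q_X = 199/12 − (1/3)(24.75 − 0.5q_X), which gives (5/6)q_X = 25/3 ⇒ q_X = 10.
Then q_Y = 24.75 − 0.5·10 = 19.75.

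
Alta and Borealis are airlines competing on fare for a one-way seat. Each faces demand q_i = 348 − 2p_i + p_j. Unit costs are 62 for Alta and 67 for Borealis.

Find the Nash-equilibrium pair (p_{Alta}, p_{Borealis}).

Alta's profit: π = (p_{Alta} − 62)(348 − 2p_{Alta} + p_{Borealis}).
∂π/∂p_{Alta} = 472 − 4p_{Alta} + p_{Borealis} = 0 ⇒ p_{Alta} = 118 + 0.25p_{Borealis}.
Similarly p_{Borealis} = 120.5 + 0.25p_{Alta}.
Solving the two reaction functions simultaneously: (1 − (0.25)(0.25))p_{Alta} = 118 + 0.25·120.5, so 0.9375p_{Alta} = 148.125 and p_{Alta} = 158.
Then p_{Borealis} = 120.5 + 0.25·158 = 160.

158, 160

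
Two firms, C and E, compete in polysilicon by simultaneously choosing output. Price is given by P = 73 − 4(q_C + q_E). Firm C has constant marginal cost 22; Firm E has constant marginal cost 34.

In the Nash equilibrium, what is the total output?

Firm C's profit: π = q_C(73 − 4(q_C + q_E)) − 22q_C.
∂π/∂q_C = 51 − 8q_C − 4q_E = 0, so q_C = 6.375 − 0.5q_E.
By the same steps for E: q_E = 4.875 − 0.5q_C.
Solving the two reaction functions simultaneously: (1 − (−0.5)(−0.5))q_C = 6.375 − 0.5·4.875, so 0.75q_C = 3.9375 and q_C = 5.25.
Then q_E = 4.875 − 0.5·5.25 = 2.25.
Total output: 5.25 + 2.25 = 7.5.

7.5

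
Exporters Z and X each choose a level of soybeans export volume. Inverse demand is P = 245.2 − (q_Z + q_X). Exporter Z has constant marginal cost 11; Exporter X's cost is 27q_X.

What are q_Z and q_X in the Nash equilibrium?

83.4, 67.4

Exporter Z's profit: π = q_Z(245.2 − (q_Z + q_X)) − 11q_Z.
∂π/∂q_Z = 234.2 − 2q_Z − q_X = 0, so q_Z = 117.1 − 0.5q_X.
By the same steps for X: q_X = 109.1 − 0.5q_Z.
Solving the two reaction functions simultaneously: (1 − (−0.5)(−0.5))q_Z = 117.1 − 0.5·109.1, so 0.75q_Z = 62.55 and q_Z = 83.4.
Then q_X = 109.1 − 0.5·83.4 = 67.4.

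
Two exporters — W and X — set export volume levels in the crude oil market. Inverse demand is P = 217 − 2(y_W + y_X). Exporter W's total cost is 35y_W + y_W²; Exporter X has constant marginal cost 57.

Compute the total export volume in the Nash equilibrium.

Exporter W's profit: π = y_W(217 − 2(y_W + y_X)) − 35y_W − y_W².
∂π/∂y_W = 182 − 6y_W − 2y_X = 0, so y_W = 91/3 − (1/3)y_X.
For X: ∂π/∂y_X = 160 − 4y_X − 2y_W = 0 ⇒ y_X = 40 − 0.5y_W.
Plugging y_X into W's best response: y_W = 91/3 − (1/3)(40 − 0.5y_W) ⇒ (5/6)y_W = 17, so y_W = 20.4.
Then y_X = 40 − 0.5·20.4 = 29.8.
Total export volume: 20.4 + 29.8 = 50.2.

50.2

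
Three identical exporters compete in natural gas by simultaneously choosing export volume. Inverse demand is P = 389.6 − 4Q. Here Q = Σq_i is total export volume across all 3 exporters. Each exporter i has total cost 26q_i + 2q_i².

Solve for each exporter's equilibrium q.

A representative exporter's profit is π_i = q_i(389.6 − 4Q) − 26q_i − 2q_i², with Q = q_i + Σ_{j≠i} q_j.
First-order condition: 363.6 − 12q_i − 4Σ_{j≠i} q_j = 0.
With identical exporters, set every q_j = q: then 363.6 − 12q − 8q = 0, i.e. q = 363.6/20 = 18.18.

18.18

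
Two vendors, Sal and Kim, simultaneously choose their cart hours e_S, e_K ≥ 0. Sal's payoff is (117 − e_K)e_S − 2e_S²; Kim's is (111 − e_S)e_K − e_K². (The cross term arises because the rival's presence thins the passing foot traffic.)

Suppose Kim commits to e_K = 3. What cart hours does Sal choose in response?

28.5

Expanding Sal's payoff: 117e_S − e_Ke_S − 2e_S².
∂π/∂e_S = 117 − e_K − 4e_S = 0, so e_S = 29.25 − 0.25e_K.
At e_K = 3: e_S = 29.25 − 0.25·3 = 28.5.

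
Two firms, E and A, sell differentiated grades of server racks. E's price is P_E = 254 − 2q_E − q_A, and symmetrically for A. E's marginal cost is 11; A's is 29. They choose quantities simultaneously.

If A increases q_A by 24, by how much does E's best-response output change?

-6

Firm E's profit: π = q_E(254 − 2q_E − q_A) − 11q_E.
∂π/∂q_E = 243 − 4q_E − q_A = 0 ⇒ q_E = 60.75 − 0.25q_A.
The reaction-function slope is −0.25, so a 24-unit rise in q_A moves q_E by −0.25 × 24 = −6. E's best response falls — the actions are strategic substitutes.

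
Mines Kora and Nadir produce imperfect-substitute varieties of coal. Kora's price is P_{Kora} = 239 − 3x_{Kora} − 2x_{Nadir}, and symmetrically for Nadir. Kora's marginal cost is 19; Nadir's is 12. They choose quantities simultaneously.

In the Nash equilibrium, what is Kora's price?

Mine Kora's profit: π = x_{Kora}(239 − 3x_{Kora} − 2x_{Nadir}) − 19x_{Kora}.
∂π/∂x_{Kora} = 220 − 6x_{Kora} − 2x_{Nadir} = 0 ⇒ x_{Kora} = 110/3 − (1/3)x_{Nadir}.
Similarly x_{Nadir} = 227/6 − (1/3)x_{Kora}.
Solving the two reaction functions simultaneously: (1 − (−1/3)(−1/3))x_{Kora} = 110/3 − (1/3)·(227/6), so (8/9)x_{Kora} = 433/18 and x_{Kora} = 27.0625.
Then x_{Nadir} = 227/6 − (1/3)·27.0625 = 28.8125.
P_{Kora} = 239 − 3·27.0625 − 2·28.8125 = 100.1875.

100.1875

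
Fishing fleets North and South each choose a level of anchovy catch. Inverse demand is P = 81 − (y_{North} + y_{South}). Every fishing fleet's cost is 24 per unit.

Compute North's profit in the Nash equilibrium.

Fishing fleet North's profit: π = y_{North}(81 − (y_{North} + y_{South})) − 24y_{North}.
∂π/∂y_{North} = 57 − 2y_{North} − y_{South} = 0, so y_{North} = 28.5 − 0.5y_{South}.
By symmetry y_{South} = y_{North}; substituting into the reaction function, 1.5y_{North} = 28.5 and y_{North} = 19.
Price P = 81 − 38 = 43.
North's profit: (43 − 24)·19 = 361.

361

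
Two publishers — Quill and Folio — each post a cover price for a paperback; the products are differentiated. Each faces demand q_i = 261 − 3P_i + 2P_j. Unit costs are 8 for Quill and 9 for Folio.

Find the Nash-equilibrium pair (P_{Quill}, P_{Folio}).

71.4375, 71.8125

Quill's profit: π = (P_{Quill} − 8)(261 − 3P_{Quill} + 2P_{Folio}).
∂π/∂P_{Quill} = 285 − 6P_{Quill} + 2P_{Folio} = 0 ⇒ P_{Quill} = 47.5 + (1/3)P_{Folio}.
Similarly P_{Folio} = 48 + (1/3)P_{Quill}.
Substituting the second reaction function into the first: P_{Quill} = 47.5 + (1/3)(48 + (1/3)P_{Quill}), which gives (8/9)P_{Quill} = 63.5 ⇒ P_{Quill} = 71.4375.
Then P_{Folio} = 48 + (1/3)·71.4375 = 71.8125.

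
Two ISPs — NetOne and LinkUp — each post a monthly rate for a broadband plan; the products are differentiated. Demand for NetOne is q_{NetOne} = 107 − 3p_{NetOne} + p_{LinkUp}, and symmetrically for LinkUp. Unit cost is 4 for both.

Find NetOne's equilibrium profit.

1176.12

NetOne's profit: π = (p_{NetOne} − 4)(107 − 3p_{NetOne} + p_{LinkUp}).
∂π/∂p_{NetOne} = 119 − 6p_{NetOne} + p_{LinkUp} = 0 ⇒ p_{NetOne} = 119/6 + (1/6)p_{LinkUp}.
By symmetry p_{LinkUp} = p_{NetOne}; substituting into the reaction function, (5/6)p_{NetOne} = 119/6 and p_{NetOne} = 23.8.
q_{NetOne} = 107 − 3·23.8 + 23.8 = 59.4.
Profit = (23.8 − 4)·59.4 = 1176.12.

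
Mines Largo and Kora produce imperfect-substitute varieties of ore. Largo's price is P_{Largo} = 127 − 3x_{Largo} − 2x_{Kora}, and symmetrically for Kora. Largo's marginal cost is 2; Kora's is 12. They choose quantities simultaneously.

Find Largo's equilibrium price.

Mine Largo's profit: π = x_{Largo}(127 − 3x_{Largo} − 2x_{Kora}) − 2x_{Largo}.
∂π/∂x_{Largo} = 125 − 6x_{Largo} − 2x_{Kora} = 0 ⇒ x_{Largo} = 125/6 − (1/3)x_{Kora}.
Similarly x_{Kora} = 115/6 − (1/3)x_{Largo}.
Solving the two reaction functions simultaneously: (1 − (−1/3)(−1/3))x_{Largo} = 125/6 − (1/3)·(115/6), so (8/9)x_{Largo} = 130/9 and x_{Largo} = 16.25.
Then x_{Kora} = 115/6 − (1/3)·16.25 = 13.75.
P_{Largo} = 127 − 3·16.25 − 2·13.75 = 50.75.

50.75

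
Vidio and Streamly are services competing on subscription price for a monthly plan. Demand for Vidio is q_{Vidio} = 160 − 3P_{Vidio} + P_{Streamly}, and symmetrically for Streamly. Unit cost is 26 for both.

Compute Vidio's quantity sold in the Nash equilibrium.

Vidio's profit: π = (P_{Vidio} − 26)(160 − 3P_{Vidio} + P_{Streamly}).
∂π/∂P_{Vidio} = 238 − 6P_{Vidio} + P_{Streamly} = 0 ⇒ P_{Vidio} = 119/3 + (1/6)P_{Streamly}.
By symmetry P_{Streamly} = P_{Vidio}; substituting into the reaction function, (5/6)P_{Vidio} = 119/3 and P_{Vidio} = 47.6.
q_{Vidio} = 160 − 3·47.6 + 47.6 = 64.8.

64.8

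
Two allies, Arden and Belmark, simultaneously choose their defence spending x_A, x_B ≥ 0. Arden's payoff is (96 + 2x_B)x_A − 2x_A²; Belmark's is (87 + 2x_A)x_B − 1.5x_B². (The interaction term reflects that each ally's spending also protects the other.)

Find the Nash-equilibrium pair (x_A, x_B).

57.75, 67.5

Expanding Arden's payoff: 96x_A + 2x_Bx_A − 2x_A².
∂π/∂x_A = 96 + 2x_B − 4x_A = 0, so x_A = 24 + 0.5x_B.
Likewise for Belmark: x_B = 29 + (2/3)x_A.
Plugging x_B into Arden's best response: x_A = 24 + 0.5(29 + (2/3)x_A) ⇒ (2/3)x_A = 38.5, so x_A = 57.75.
Then x_B = 29 + (2/3)·57.75 = 67.5.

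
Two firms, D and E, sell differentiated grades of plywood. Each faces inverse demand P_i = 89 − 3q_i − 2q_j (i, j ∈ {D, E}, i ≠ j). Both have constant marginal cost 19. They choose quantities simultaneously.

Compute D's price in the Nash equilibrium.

45.25

Firm D's profit: π = q_D(89 − 3q_D − 2q_E) − 19q_D.
∂π/∂q_D = 70 − 6q_D − 2q_E = 0 ⇒ q_D = 35/3 − (1/3)q_E.
By symmetry q_E = q_D; substituting into the reaction function, (4/3)q_D = 35/3 and q_D = 8.75.
P_D = 89 − 3·8.75 − 2·8.75 = 45.25.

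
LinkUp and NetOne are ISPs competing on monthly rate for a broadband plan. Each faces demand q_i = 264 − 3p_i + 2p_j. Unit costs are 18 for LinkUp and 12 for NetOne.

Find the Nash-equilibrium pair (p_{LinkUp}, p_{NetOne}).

78.375, 76.125

LinkUp's profit: π = (p_{LinkUp} − 18)(264 − 3p_{LinkUp} + 2p_{NetOne}).
∂π/∂p_{LinkUp} = 318 − 6p_{LinkUp} + 2p_{NetOne} = 0 ⇒ p_{LinkUp} = 53 + (1/3)p_{NetOne}.
Similarly p_{NetOne} = 50 + (1/3)p_{LinkUp}.
Plugging p_{NetOne} into LinkUp's best response: p_{LinkUp} = 53 + (1/3)(50 + (1/3)p_{LinkUp}) ⇒ (8/9)p_{LinkUp} = 209/3, so p_{LinkUp} = 78.375.
Then p_{NetOne} = 50 + (1/3)·78.375 = 76.125.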